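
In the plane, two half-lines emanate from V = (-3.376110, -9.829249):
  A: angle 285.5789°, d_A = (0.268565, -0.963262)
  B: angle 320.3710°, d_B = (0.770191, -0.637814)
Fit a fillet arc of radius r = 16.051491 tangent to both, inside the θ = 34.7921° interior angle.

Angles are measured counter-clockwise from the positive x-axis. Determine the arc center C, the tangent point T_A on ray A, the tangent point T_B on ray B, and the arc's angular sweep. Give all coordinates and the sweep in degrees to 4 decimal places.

bisector direction at 302.9749° = (0.544272,-0.838909)
center distance |VC| = r/sin(θ/2) = 16.051491/sin(17.3960°) = 53.688404
C = V + |VC|·bis = (25.8450,-54.8689)
T_A = V + ((C−V)·d_A)·d_A = V + 51.2327·d_A = (10.3832,-59.1798)
T_B = V + ((C−V)·d_B)·d_B = V + 51.2327·d_B = (36.0829,-42.5062)
sweep = 180° − θ = 145.2079°

center=(25.8450,-54.8689) T_A=(10.3832,-59.1798) T_B=(36.0829,-42.5062) sweep=145.2079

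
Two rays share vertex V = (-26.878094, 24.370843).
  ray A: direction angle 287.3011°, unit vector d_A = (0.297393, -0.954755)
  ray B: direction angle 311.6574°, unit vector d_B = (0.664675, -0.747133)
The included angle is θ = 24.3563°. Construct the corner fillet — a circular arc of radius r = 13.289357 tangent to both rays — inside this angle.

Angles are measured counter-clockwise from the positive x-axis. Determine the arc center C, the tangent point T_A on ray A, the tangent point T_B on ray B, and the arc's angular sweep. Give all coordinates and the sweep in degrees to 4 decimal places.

center=(4.1233,-30.4702) T_A=(-8.5648,-34.4224) T_B=(14.0522,-21.6371) sweep=155.6437

bisector direction at 299.4793° = (0.492108,-0.870534)
center distance |VC| = r/sin(θ/2) = 13.289357/sin(12.1782°) = 62.997054
C = V + |VC|·bis = (4.1233,-30.4702)
T_A = V + ((C−V)·d_A)·d_A = V + 61.5794·d_A = (-8.5648,-34.4224)
T_B = V + ((C−V)·d_B)·d_B = V + 61.5794·d_B = (14.0522,-21.6371)
sweep = 180° − θ = 155.6437°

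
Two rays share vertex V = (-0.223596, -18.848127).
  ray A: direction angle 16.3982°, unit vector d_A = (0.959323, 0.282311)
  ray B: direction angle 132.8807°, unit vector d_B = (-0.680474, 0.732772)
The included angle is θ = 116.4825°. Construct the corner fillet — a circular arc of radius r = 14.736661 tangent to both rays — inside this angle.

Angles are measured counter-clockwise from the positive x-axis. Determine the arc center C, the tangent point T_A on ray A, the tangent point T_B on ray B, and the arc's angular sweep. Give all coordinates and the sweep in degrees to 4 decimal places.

bisector direction at 74.6394° = (0.264892,0.964278)
center distance |VC| = r/sin(θ/2) = 14.736661/sin(58.2413°) = 17.331705
C = V + |VC|·bis = (4.3674,-2.1355)
T_A = V + ((C−V)·d_A)·d_A = V + 9.1224·d_A = (8.5278,-16.2728)
T_B = V + ((C−V)·d_B)·d_B = V + 9.1224·d_B = (-6.4312,-12.1635)
sweep = 180° − θ = 63.5175°

center=(4.3674,-2.1355) T_A=(8.5278,-16.2728) T_B=(-6.4312,-12.1635) sweep=63.5175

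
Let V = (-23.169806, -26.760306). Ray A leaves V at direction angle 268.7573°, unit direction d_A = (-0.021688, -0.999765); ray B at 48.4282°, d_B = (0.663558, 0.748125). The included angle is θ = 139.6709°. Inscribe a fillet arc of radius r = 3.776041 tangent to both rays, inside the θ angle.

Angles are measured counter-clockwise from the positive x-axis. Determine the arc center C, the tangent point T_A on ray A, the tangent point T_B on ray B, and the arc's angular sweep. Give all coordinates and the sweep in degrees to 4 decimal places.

center=(-19.4247,-28.2285) T_A=(-23.1999,-28.1466) T_B=(-22.2497,-25.7229) sweep=40.3291

bisector direction at 338.5927° = (0.931010,-0.364995)
center distance |VC| = r/sin(θ/2) = 3.776041/sin(69.8354°) = 4.022600
C = V + |VC|·bis = (-19.4247,-28.2285)
T_A = V + ((C−V)·d_A)·d_A = V + 1.3867·d_A = (-23.1999,-28.1466)
T_B = V + ((C−V)·d_B)·d_B = V + 1.3867·d_B = (-22.2497,-25.7229)
sweep = 180° − θ = 40.3291°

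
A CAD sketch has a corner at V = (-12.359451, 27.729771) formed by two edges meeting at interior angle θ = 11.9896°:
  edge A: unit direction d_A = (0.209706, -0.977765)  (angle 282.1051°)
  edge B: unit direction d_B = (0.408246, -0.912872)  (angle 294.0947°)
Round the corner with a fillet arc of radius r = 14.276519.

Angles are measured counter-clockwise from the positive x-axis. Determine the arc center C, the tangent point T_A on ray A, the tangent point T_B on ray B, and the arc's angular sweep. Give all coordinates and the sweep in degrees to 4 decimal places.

bisector direction at 288.0999° = (0.310675,-0.950516)
center distance |VC| = r/sin(θ/2) = 14.276519/sin(5.9948°) = 136.698245
C = V + |VC|·bis = (30.1092,-102.2041)
T_A = V + ((C−V)·d_A)·d_A = V + 135.9507·d_A = (16.1502,-105.1980)
T_B = V + ((C−V)·d_B)·d_B = V + 135.9507·d_B = (43.1419,-96.3758)
sweep = 180° − θ = 168.0104°

center=(30.1092,-102.2041) T_A=(16.1502,-105.1980) T_B=(43.1419,-96.3758) sweep=168.0104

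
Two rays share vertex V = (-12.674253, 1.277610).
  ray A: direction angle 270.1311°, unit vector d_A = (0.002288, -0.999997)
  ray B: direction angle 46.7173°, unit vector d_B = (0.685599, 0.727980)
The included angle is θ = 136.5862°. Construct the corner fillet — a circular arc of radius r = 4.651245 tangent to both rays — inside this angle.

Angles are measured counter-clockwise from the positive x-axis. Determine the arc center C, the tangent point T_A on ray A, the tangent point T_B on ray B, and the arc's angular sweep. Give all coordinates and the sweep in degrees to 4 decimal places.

bisector direction at 338.4242° = (0.929932,-0.367732)
center distance |VC| = r/sin(θ/2) = 4.651245/sin(68.2931°) = 5.006248
C = V + |VC|·bis = (-8.0188,-0.5633)
T_A = V + ((C−V)·d_A)·d_A = V + 1.8516·d_A = (-12.6700,-0.5740)
T_B = V + ((C−V)·d_B)·d_B = V + 1.8516·d_B = (-11.4048,2.6255)
sweep = 180° − θ = 43.4138°

center=(-8.0188,-0.5633) T_A=(-12.6700,-0.5740) T_B=(-11.4048,2.6255) sweep=43.4138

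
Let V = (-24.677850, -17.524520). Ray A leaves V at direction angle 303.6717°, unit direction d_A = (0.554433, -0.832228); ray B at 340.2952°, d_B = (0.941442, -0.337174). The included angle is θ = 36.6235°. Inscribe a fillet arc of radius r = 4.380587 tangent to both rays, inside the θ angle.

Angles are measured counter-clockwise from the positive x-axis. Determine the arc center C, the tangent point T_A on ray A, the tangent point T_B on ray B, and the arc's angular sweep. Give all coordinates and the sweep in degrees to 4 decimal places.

bisector direction at 321.9834° = (0.787833,-0.615889)
center distance |VC| = r/sin(θ/2) = 4.380587/sin(18.3117°) = 13.942604
C = V + |VC|·bis = (-13.6934,-26.1116)
T_A = V + ((C−V)·d_A)·d_A = V + 13.2366·d_A = (-17.3391,-28.5404)
T_B = V + ((C−V)·d_B)·d_B = V + 13.2366·d_B = (-12.2164,-21.9875)
sweep = 180° − θ = 143.3765°

center=(-13.6934,-26.1116) T_A=(-17.3391,-28.5404) T_B=(-12.2164,-21.9875) sweep=143.3765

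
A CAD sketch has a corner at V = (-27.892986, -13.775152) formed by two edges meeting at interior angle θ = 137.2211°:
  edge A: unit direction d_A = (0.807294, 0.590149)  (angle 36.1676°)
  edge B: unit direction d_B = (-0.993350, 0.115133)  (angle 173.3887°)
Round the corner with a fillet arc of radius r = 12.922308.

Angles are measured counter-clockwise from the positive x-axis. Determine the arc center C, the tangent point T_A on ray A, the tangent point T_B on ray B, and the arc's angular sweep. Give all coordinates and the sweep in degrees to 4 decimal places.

center=(-31.4330,-0.3560) T_A=(-23.8069,-10.7881) T_B=(-32.9208,-13.1924) sweep=42.7789

bisector direction at 104.7782° = (-0.255077,0.966921)
center distance |VC| = r/sin(θ/2) = 12.922308/sin(68.6106°) = 13.878197
C = V + |VC|·bis = (-31.4330,-0.3560)
T_A = V + ((C−V)·d_A)·d_A = V + 5.0615·d_A = (-23.8069,-10.7881)
T_B = V + ((C−V)·d_B)·d_B = V + 5.0615·d_B = (-32.9208,-13.1924)
sweep = 180° − θ = 42.7789°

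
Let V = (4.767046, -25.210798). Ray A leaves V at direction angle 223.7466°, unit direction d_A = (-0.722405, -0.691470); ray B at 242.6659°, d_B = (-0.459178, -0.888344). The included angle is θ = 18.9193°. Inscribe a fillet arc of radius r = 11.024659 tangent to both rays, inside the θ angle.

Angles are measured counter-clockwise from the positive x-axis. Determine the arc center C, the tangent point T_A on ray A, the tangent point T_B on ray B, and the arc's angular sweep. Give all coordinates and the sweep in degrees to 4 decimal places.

bisector direction at 233.2063° = (-0.598936,-0.800797)
center distance |VC| = r/sin(θ/2) = 11.024659/sin(9.4596°) = 67.079154
C = V + |VC|·bis = (-35.4091,-78.9276)
T_A = V + ((C−V)·d_A)·d_A = V + 66.1670·d_A = (-43.0323,-70.9633)
T_B = V + ((C−V)·d_B)·d_B = V + 66.1670·d_B = (-25.6154,-83.9898)
sweep = 180° − θ = 161.0807°

center=(-35.4091,-78.9276) T_A=(-43.0323,-70.9633) T_B=(-25.6154,-83.9898) sweep=161.0807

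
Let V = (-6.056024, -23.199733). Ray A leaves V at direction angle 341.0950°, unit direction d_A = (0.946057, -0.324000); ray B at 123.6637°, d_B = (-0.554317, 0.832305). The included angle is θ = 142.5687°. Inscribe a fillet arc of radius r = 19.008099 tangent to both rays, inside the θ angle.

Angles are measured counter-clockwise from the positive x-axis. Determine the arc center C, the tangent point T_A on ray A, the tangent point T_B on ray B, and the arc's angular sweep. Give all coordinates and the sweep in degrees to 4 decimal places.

center=(6.1949,-7.3034) T_A=(0.0363,-25.2862) T_B=(-9.6256,-17.8400) sweep=37.4313

bisector direction at 52.3794° = (0.610431,0.792070)
center distance |VC| = r/sin(θ/2) = 19.008099/sin(71.2844°) = 20.069311
C = V + |VC|·bis = (6.1949,-7.3034)
T_A = V + ((C−V)·d_A)·d_A = V + 6.4397·d_A = (0.0363,-25.2862)
T_B = V + ((C−V)·d_B)·d_B = V + 6.4397·d_B = (-9.6256,-17.8400)
sweep = 180° − θ = 37.4313°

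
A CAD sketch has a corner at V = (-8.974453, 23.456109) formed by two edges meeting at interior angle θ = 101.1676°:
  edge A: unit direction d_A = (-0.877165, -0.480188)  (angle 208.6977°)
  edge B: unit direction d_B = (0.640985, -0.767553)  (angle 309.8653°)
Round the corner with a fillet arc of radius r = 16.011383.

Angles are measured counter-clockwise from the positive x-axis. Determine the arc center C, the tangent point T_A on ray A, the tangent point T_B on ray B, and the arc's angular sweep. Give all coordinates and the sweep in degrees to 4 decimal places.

bisector direction at 259.2815° = (-0.185984,-0.982553)
center distance |VC| = r/sin(θ/2) = 16.011383/sin(50.5838°) = 20.725259
C = V + |VC|·bis = (-12.8290,3.0924)
T_A = V + ((C−V)·d_A)·d_A = V + 13.1595·d_A = (-20.5175,17.1371)
T_B = V + ((C−V)·d_B)·d_B = V + 13.1595·d_B = (-0.5394,13.3555)
sweep = 180° − θ = 78.8324°

center=(-12.8290,3.0924) T_A=(-20.5175,17.1371) T_B=(-0.5394,13.3555) sweep=78.8324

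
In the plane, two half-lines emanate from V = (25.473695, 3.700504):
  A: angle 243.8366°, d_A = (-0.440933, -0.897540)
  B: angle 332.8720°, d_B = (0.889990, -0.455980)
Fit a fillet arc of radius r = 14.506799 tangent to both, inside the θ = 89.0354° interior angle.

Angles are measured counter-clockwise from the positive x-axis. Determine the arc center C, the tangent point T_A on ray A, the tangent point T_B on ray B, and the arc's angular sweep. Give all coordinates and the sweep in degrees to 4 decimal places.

center=(31.9890,-15.9375) T_A=(18.9686,-9.5410) T_B=(38.6038,-3.0266) sweep=90.9646

bisector direction at 288.3543° = (0.314892,-0.949127)
center distance |VC| = r/sin(θ/2) = 14.506799/sin(44.5177°) = 20.690611
C = V + |VC|·bis = (31.9890,-15.9375)
T_A = V + ((C−V)·d_A)·d_A = V + 14.7531·d_A = (18.9686,-9.5410)
T_B = V + ((C−V)·d_B)·d_B = V + 14.7531·d_B = (38.6038,-3.0266)
sweep = 180° − θ = 90.9646°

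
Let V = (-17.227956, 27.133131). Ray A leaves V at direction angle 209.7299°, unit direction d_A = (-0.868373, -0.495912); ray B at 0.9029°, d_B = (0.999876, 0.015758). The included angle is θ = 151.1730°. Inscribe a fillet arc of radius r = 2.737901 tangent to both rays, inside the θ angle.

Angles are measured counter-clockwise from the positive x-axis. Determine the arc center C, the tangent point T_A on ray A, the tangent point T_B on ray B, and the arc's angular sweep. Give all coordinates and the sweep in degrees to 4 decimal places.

bisector direction at 285.3164° = (0.264149,-0.964482)
center distance |VC| = r/sin(θ/2) = 2.737901/sin(75.5865°) = 2.826878
C = V + |VC|·bis = (-16.4812,24.4067)
T_A = V + ((C−V)·d_A)·d_A = V + 0.7037·d_A = (-17.8390,26.7842)
T_B = V + ((C−V)·d_B)·d_B = V + 0.7037·d_B = (-16.5244,27.1442)
sweep = 180° − θ = 28.8270°

center=(-16.4812,24.4067) T_A=(-17.8390,26.7842) T_B=(-16.5244,27.1442) sweep=28.8270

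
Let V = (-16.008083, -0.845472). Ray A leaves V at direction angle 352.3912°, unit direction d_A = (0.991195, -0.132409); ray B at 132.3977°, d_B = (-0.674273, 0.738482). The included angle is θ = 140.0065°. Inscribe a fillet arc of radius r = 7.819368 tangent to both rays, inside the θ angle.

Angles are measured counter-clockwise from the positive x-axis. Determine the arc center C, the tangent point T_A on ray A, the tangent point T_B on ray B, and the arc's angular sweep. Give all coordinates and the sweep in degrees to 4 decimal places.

center=(-12.1523,6.5283) T_A=(-13.1876,-1.2222) T_B=(-17.9267,1.2559) sweep=39.9935

bisector direction at 62.3945° = (0.463382,0.886159)
center distance |VC| = r/sin(θ/2) = 7.819368/sin(70.0032°) = 8.321026
C = V + |VC|·bis = (-12.1523,6.5283)
T_A = V + ((C−V)·d_A)·d_A = V + 2.8455·d_A = (-13.1876,-1.2222)
T_B = V + ((C−V)·d_B)·d_B = V + 2.8455·d_B = (-17.9267,1.2559)
sweep = 180° − θ = 39.9935°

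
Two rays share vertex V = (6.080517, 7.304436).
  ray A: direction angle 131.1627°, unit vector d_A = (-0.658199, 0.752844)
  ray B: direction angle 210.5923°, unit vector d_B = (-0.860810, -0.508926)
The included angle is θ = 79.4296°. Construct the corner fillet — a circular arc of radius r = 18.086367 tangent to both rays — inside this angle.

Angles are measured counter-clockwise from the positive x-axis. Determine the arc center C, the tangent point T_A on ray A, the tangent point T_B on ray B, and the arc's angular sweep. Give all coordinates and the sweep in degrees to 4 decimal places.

bisector direction at 170.8775° = (-0.987352,0.158546)
center distance |VC| = r/sin(θ/2) = 18.086367/sin(39.7148°) = 28.305656
C = V + |VC|·bis = (-21.8671,11.7922)
T_A = V + ((C−V)·d_A)·d_A = V + 21.7737·d_A = (-8.2509,23.6966)
T_B = V + ((C−V)·d_B)·d_B = V + 21.7737·d_B = (-12.6625,-3.7768)
sweep = 180° − θ = 100.5704°

center=(-21.8671,11.7922) T_A=(-8.2509,23.6966) T_B=(-12.6625,-3.7768) sweep=100.5704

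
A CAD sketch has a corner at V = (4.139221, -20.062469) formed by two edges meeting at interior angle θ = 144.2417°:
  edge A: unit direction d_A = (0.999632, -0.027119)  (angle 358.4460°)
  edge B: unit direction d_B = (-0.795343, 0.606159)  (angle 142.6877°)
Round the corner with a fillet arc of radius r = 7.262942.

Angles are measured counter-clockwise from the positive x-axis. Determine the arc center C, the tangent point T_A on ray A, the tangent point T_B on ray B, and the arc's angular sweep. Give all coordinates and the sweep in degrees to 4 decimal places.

center=(6.6783,-12.8657) T_A=(6.4813,-20.1260) T_B=(2.2758,-18.6423) sweep=35.7583

bisector direction at 70.5669° = (0.332707,0.943030)
center distance |VC| = r/sin(θ/2) = 7.262942/sin(72.1209°) = 7.631496
C = V + |VC|·bis = (6.6783,-12.8657)
T_A = V + ((C−V)·d_A)·d_A = V + 2.3429·d_A = (6.4813,-20.1260)
T_B = V + ((C−V)·d_B)·d_B = V + 2.3429·d_B = (2.2758,-18.6423)
sweep = 180° − θ = 35.7583°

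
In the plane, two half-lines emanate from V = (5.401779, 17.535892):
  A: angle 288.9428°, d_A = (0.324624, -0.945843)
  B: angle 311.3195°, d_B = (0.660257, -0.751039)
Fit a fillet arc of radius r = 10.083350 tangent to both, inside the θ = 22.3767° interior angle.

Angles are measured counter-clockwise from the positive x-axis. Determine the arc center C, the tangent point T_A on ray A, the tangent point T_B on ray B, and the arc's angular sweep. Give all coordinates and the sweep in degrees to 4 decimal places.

bisector direction at 300.1311° = (0.501981,-0.864879)
center distance |VC| = r/sin(θ/2) = 10.083350/sin(11.1883°) = 51.966685
C = V + |VC|·bis = (31.4881,-27.4090)
T_A = V + ((C−V)·d_A)·d_A = V + 50.9790·d_A = (21.9508,-30.6823)
T_B = V + ((C−V)·d_B)·d_B = V + 50.9790·d_B = (39.0611,-20.7514)
sweep = 180° − θ = 157.6233°

center=(31.4881,-27.4090) T_A=(21.9508,-30.6823) T_B=(39.0611,-20.7514) sweep=157.6233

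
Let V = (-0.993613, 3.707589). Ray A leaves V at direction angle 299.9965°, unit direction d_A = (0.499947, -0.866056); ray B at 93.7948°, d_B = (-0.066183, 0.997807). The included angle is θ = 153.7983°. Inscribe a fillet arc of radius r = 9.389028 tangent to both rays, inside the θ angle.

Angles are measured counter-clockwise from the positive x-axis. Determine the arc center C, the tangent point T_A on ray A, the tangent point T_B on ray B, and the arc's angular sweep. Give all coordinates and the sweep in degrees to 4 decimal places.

center=(8.2302,6.5092) T_A=(0.0988,1.8152) T_B=(-1.1382,5.8878) sweep=26.2017

bisector direction at 16.8956° = (0.956836,0.290630)
center distance |VC| = r/sin(θ/2) = 9.389028/sin(76.8992°) = 9.639930
C = V + |VC|·bis = (8.2302,6.5092)
T_A = V + ((C−V)·d_A)·d_A = V + 2.1850·d_A = (0.0988,1.8152)
T_B = V + ((C−V)·d_B)·d_B = V + 2.1850·d_B = (-1.1382,5.8878)
sweep = 180° − θ = 26.2017°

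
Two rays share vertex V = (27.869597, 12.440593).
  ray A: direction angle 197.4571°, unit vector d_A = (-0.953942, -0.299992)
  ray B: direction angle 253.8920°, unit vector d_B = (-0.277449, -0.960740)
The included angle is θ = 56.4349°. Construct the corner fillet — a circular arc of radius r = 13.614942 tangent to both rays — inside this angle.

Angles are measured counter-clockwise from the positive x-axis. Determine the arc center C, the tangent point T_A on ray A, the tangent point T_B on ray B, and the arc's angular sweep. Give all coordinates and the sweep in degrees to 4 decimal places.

center=(7.7494,-8.1590) T_A=(3.6650,4.8288) T_B=(20.8298,-11.9365) sweep=123.5651

bisector direction at 225.6745° = (-0.698733,-0.715382)
center distance |VC| = r/sin(θ/2) = 13.614942/sin(28.2174°) = 28.795242
C = V + |VC|·bis = (7.7494,-8.1590)
T_A = V + ((C−V)·d_A)·d_A = V + 25.3732·d_A = (3.6650,4.8288)
T_B = V + ((C−V)·d_B)·d_B = V + 25.3732·d_B = (20.8298,-11.9365)
sweep = 180° − θ = 123.5651°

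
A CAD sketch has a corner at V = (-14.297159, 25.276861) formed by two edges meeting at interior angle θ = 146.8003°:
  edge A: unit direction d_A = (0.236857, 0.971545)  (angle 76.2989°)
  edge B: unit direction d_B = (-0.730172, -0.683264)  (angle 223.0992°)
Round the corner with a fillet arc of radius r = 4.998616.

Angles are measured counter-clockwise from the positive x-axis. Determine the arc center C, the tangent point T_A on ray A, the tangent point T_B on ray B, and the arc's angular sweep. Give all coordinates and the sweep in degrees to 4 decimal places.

bisector direction at 149.6990° = (-0.863387,0.504542)
center distance |VC| = r/sin(θ/2) = 4.998616/sin(73.4001°) = 5.216002
C = V + |VC|·bis = (-18.8006,27.9086)
T_A = V + ((C−V)·d_A)·d_A = V + 1.4901·d_A = (-13.9442,26.7246)
T_B = V + ((C−V)·d_B)·d_B = V + 1.4901·d_B = (-15.3852,24.2587)
sweep = 180° − θ = 33.1997°

center=(-18.8006,27.9086) T_A=(-13.9442,26.7246) T_B=(-15.3852,24.2587) sweep=33.1997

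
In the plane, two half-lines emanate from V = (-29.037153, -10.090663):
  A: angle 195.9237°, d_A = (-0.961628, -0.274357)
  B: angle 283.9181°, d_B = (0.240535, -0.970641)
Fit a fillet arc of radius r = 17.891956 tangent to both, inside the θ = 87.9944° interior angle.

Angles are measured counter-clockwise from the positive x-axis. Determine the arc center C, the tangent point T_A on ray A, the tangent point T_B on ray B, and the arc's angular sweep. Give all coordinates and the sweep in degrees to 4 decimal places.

bisector direction at 239.9209° = (-0.501195,-0.865334)
center distance |VC| = r/sin(θ/2) = 17.891956/sin(43.9972°) = 25.757786
C = V + |VC|·bis = (-41.9468,-32.3798)
T_A = V + ((C−V)·d_A)·d_A = V + 18.5295·d_A = (-46.8556,-15.1744)
T_B = V + ((C−V)·d_B)·d_B = V + 18.5295·d_B = (-24.5802,-28.0761)
sweep = 180° − θ = 92.0056°

center=(-41.9468,-32.3798) T_A=(-46.8556,-15.1744) T_B=(-24.5802,-28.0761) sweep=92.0056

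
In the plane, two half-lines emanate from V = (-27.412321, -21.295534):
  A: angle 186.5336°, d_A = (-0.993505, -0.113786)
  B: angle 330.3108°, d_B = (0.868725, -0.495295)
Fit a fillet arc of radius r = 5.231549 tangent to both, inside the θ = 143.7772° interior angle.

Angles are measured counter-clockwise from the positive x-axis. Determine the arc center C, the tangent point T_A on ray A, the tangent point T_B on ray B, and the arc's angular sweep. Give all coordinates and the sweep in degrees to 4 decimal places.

center=(-28.5170,-26.6878) T_A=(-29.1123,-21.4902) T_B=(-25.9259,-22.1430) sweep=36.2228

bisector direction at 258.4222° = (-0.200698,-0.979653)
center distance |VC| = r/sin(θ/2) = 5.231549/sin(71.8886°) = 5.504264
C = V + |VC|·bis = (-28.5170,-26.6878)
T_A = V + ((C−V)·d_A)·d_A = V + 1.7111·d_A = (-29.1123,-21.4902)
T_B = V + ((C−V)·d_B)·d_B = V + 1.7111·d_B = (-25.9259,-22.1430)
sweep = 180° − θ = 36.2228°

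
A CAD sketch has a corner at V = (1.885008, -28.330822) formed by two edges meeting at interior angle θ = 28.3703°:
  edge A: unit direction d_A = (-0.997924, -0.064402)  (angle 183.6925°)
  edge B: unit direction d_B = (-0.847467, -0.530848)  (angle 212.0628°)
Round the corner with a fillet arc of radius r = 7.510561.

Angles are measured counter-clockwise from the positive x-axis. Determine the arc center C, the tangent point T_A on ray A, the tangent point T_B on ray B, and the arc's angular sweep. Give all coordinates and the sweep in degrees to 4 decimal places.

bisector direction at 197.8776° = (-0.951714,-0.306985)
center distance |VC| = r/sin(θ/2) = 7.510561/sin(14.1852°) = 30.648331
C = V + |VC|·bis = (-27.2834,-37.7394)
T_A = V + ((C−V)·d_A)·d_A = V + 29.7138·d_A = (-27.7671,-30.2444)
T_B = V + ((C−V)·d_B)·d_B = V + 29.7138·d_B = (-23.2965,-44.1044)
sweep = 180° − θ = 151.6297°

center=(-27.2834,-37.7394) T_A=(-27.7671,-30.2444) T_B=(-23.2965,-44.1044) sweep=151.6297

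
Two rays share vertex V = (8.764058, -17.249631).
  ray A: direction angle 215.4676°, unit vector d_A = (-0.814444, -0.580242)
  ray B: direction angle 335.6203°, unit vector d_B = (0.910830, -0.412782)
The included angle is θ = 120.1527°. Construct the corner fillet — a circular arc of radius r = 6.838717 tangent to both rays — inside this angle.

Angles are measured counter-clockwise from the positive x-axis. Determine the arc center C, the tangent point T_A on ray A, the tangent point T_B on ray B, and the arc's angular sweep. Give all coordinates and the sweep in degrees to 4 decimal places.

bisector direction at 275.5439° = (0.096609,-0.995322)
center distance |VC| = r/sin(θ/2) = 6.838717/sin(60.0763°) = 7.890607
C = V + |VC|·bis = (9.5264,-25.1033)
T_A = V + ((C−V)·d_A)·d_A = V + 3.9362·d_A = (5.5582,-19.5336)
T_B = V + ((C−V)·d_B)·d_B = V + 3.9362·d_B = (12.3493,-18.8744)
sweep = 180° − θ = 59.8473°

center=(9.5264,-25.1033) T_A=(5.5582,-19.5336) T_B=(12.3493,-18.8744) sweep=59.8473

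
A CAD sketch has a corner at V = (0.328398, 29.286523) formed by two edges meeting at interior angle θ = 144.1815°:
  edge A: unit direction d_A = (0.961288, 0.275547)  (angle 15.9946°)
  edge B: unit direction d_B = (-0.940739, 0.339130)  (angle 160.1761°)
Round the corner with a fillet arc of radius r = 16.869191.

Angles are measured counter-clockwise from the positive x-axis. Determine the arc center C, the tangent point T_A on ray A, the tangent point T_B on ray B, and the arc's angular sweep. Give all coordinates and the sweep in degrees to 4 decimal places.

center=(0.9207,47.0048) T_A=(5.5690,30.7887) T_B=(-4.8001,31.1353) sweep=35.8185

bisector direction at 88.0854° = (0.033411,0.999442)
center distance |VC| = r/sin(θ/2) = 16.869191/sin(72.0907°) = 17.728216
C = V + |VC|·bis = (0.9207,47.0048)
T_A = V + ((C−V)·d_A)·d_A = V + 5.4516·d_A = (5.5690,30.7887)
T_B = V + ((C−V)·d_B)·d_B = V + 5.4516·d_B = (-4.8001,31.1353)
sweep = 180° − θ = 35.8185°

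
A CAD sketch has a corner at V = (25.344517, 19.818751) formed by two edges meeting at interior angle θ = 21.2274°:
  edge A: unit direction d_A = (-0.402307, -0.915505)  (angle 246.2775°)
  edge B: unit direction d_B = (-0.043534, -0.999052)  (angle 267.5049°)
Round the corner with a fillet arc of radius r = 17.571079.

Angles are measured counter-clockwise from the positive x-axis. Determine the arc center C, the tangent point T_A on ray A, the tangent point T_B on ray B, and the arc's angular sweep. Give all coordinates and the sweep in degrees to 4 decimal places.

center=(3.7081,-73.0936) T_A=(-12.3783,-66.0247) T_B=(21.2625,-73.8586) sweep=158.7726

bisector direction at 256.8912° = (-0.226801,-0.973941)
center distance |VC| = r/sin(θ/2) = 17.571079/sin(10.6137°) = 95.398365
C = V + |VC|·bis = (3.7081,-73.0936)
T_A = V + ((C−V)·d_A)·d_A = V + 93.7662·d_A = (-12.3783,-66.0247)
T_B = V + ((C−V)·d_B)·d_B = V + 93.7662·d_B = (21.2625,-73.8586)
sweep = 180° − θ = 158.7726°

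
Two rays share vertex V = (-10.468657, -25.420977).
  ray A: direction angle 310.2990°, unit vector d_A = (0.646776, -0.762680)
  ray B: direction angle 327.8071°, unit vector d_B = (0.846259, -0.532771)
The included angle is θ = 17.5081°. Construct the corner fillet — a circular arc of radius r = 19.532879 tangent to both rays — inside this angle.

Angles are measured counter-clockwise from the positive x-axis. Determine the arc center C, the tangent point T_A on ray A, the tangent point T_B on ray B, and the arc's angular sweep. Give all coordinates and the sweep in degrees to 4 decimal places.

center=(86.4707,-109.5316) T_A=(71.5733,-122.1650) T_B=(96.8772,-93.0017) sweep=162.4919

bisector direction at 319.0530° = (0.755317,-0.655360)
center distance |VC| = r/sin(θ/2) = 19.532879/sin(8.7540°) = 128.342611
C = V + |VC|·bis = (86.4707,-109.5316)
T_A = V + ((C−V)·d_A)·d_A = V + 126.8475·d_A = (71.5733,-122.1650)
T_B = V + ((C−V)·d_B)·d_B = V + 126.8475·d_B = (96.8772,-93.0017)
sweep = 180° − θ = 162.4919°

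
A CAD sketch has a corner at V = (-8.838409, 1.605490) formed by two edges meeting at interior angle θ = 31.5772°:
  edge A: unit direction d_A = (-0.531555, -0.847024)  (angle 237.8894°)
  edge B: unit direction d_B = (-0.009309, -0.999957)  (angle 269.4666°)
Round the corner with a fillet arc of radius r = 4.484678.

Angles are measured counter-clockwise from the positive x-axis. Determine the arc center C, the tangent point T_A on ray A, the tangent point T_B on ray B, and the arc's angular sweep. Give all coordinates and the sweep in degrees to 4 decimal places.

bisector direction at 253.6780° = (-0.281035,-0.959697)
center distance |VC| = r/sin(θ/2) = 4.484678/sin(15.7886°) = 16.482406
C = V + |VC|·bis = (-13.4705,-14.2126)
T_A = V + ((C−V)·d_A)·d_A = V + 15.8606·d_A = (-17.2692,-11.8288)
T_B = V + ((C−V)·d_B)·d_B = V + 15.8606·d_B = (-8.9861,-14.2544)
sweep = 180° − θ = 148.4228°

center=(-13.4705,-14.2126) T_A=(-17.2692,-11.8288) T_B=(-8.9861,-14.2544) sweep=148.4228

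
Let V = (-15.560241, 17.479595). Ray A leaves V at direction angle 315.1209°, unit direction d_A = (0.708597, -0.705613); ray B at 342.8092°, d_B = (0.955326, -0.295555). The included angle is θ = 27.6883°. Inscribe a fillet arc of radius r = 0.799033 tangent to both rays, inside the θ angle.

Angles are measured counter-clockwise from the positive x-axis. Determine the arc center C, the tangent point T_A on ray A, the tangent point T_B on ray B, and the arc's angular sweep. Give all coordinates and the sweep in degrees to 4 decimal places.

bisector direction at 328.9650° = (0.856853,-0.515561)
center distance |VC| = r/sin(θ/2) = 0.799033/sin(13.8442°) = 3.339298
C = V + |VC|·bis = (-12.6990,15.7580)
T_A = V + ((C−V)·d_A)·d_A = V + 3.2423·d_A = (-13.2628,15.1918)
T_B = V + ((C−V)·d_B)·d_B = V + 3.2423·d_B = (-12.4628,16.5213)
sweep = 180° − θ = 152.3117°

center=(-12.6990,15.7580) T_A=(-13.2628,15.1918) T_B=(-12.4628,16.5213) sweep=152.3117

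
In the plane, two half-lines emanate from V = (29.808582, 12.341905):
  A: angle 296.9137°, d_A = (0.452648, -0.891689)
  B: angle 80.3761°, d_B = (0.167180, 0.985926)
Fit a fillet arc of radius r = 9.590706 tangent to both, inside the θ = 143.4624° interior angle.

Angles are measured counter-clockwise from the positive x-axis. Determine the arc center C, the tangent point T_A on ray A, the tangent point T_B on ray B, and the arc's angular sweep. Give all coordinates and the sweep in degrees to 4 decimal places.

center=(39.7936,13.8600) T_A=(31.2417,9.5188) T_B=(30.3379,15.4634) sweep=36.5376

bisector direction at 8.6449° = (0.988639,0.150310)
center distance |VC| = r/sin(θ/2) = 9.590706/sin(71.7312°) = 10.099772
C = V + |VC|·bis = (39.7936,13.8600)
T_A = V + ((C−V)·d_A)·d_A = V + 3.1660·d_A = (31.2417,9.5188)
T_B = V + ((C−V)·d_B)·d_B = V + 3.1660·d_B = (30.3379,15.4634)
sweep = 180° − θ = 36.5376°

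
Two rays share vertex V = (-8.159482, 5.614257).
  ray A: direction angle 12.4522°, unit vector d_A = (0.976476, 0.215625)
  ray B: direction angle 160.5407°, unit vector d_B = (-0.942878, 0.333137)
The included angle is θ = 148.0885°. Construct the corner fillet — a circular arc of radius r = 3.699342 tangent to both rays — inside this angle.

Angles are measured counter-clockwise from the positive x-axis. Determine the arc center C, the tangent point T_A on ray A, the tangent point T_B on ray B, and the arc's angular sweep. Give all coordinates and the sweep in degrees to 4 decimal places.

bisector direction at 86.4965° = (0.061110,0.998131)
center distance |VC| = r/sin(θ/2) = 3.699342/sin(74.0443°) = 3.847572
C = V + |VC|·bis = (-7.9244,9.4546)
T_A = V + ((C−V)·d_A)·d_A = V + 1.0577·d_A = (-7.1267,5.8423)
T_B = V + ((C−V)·d_B)·d_B = V + 1.0577·d_B = (-9.1567,5.9666)
sweep = 180° − θ = 31.9115°

center=(-7.9244,9.4546) T_A=(-7.1267,5.8423) T_B=(-9.1567,5.9666) sweep=31.9115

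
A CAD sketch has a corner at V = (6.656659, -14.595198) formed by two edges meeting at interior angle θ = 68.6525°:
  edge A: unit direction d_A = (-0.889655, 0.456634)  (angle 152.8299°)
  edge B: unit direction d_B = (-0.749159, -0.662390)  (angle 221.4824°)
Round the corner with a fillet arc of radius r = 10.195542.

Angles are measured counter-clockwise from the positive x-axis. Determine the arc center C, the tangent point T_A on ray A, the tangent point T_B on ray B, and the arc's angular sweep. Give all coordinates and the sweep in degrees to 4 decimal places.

center=(-11.2828,-16.8475) T_A=(-6.6271,-7.7770) T_B=(-4.5293,-24.4856) sweep=111.3475

bisector direction at 187.1562° = (-0.992210,-0.124574)
center distance |VC| = r/sin(θ/2) = 10.195542/sin(34.3263°) = 18.080265
C = V + |VC|·bis = (-11.2828,-16.8475)
T_A = V + ((C−V)·d_A)·d_A = V + 14.9314·d_A = (-6.6271,-7.7770)
T_B = V + ((C−V)·d_B)·d_B = V + 14.9314·d_B = (-4.5293,-24.4856)
sweep = 180° − θ = 111.3475°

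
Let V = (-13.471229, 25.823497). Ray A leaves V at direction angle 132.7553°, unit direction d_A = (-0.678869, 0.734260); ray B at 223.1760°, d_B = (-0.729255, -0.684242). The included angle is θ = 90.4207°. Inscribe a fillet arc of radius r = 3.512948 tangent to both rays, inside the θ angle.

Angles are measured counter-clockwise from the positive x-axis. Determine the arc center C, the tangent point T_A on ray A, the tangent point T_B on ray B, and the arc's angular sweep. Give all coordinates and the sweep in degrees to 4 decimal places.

center=(-18.4180,25.9992) T_A=(-15.8386,28.3840) T_B=(-16.0143,23.4374) sweep=89.5793

bisector direction at 177.9657° = (-0.999370,0.035499)
center distance |VC| = r/sin(θ/2) = 3.512948/sin(45.2103°) = 4.949919
C = V + |VC|·bis = (-18.4180,25.9992)
T_A = V + ((C−V)·d_A)·d_A = V + 3.4872·d_A = (-15.8386,28.3840)
T_B = V + ((C−V)·d_B)·d_B = V + 3.4872·d_B = (-16.0143,23.4374)
sweep = 180° − θ = 89.5793°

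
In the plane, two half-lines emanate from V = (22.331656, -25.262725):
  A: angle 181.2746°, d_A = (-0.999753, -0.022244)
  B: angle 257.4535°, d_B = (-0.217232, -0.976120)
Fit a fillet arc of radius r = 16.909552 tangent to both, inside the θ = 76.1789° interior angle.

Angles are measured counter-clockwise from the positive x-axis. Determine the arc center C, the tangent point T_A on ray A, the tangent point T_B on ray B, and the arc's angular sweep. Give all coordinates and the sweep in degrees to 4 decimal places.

bisector direction at 219.3640° = (-0.773132,-0.634246)
center distance |VC| = r/sin(θ/2) = 16.909552/sin(38.0894°) = 27.410925
C = V + |VC|·bis = (1.1394,-42.6480)
T_A = V + ((C−V)·d_A)·d_A = V + 21.5737·d_A = (0.7633,-25.7426)
T_B = V + ((C−V)·d_B)·d_B = V + 21.5737·d_B = (17.6452,-46.3213)
sweep = 180° − θ = 103.8211°

center=(1.1394,-42.6480) T_A=(0.7633,-25.7426) T_B=(17.6452,-46.3213) sweep=103.8211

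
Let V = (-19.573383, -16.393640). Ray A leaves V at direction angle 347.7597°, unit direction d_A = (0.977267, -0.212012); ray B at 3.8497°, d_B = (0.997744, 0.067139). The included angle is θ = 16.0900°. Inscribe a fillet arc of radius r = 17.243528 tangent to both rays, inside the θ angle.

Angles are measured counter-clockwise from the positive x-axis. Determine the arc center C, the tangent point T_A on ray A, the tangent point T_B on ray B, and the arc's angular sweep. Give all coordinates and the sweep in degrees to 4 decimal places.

bisector direction at 355.8047° = (0.997320,-0.073156)
center distance |VC| = r/sin(θ/2) = 17.243528/sin(8.0450°) = 123.211346
C = V + |VC|·bis = (103.3078,-25.4073)
T_A = V + ((C−V)·d_A)·d_A = V + 121.9988·d_A = (99.6520,-42.2589)
T_B = V + ((C−V)·d_B)·d_B = V + 121.9988·d_B = (102.1501,-8.2027)
sweep = 180° − θ = 163.9100°

center=(103.3078,-25.4073) T_A=(99.6520,-42.2589) T_B=(102.1501,-8.2027) sweep=163.9100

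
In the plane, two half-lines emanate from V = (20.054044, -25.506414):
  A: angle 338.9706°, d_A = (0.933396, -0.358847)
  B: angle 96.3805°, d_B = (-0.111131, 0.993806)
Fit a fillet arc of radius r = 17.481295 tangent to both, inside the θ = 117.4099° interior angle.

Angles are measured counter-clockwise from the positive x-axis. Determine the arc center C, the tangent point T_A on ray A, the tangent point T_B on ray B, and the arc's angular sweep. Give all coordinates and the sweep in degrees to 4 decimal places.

bisector direction at 37.6755° = (0.791484,0.611189)
center distance |VC| = r/sin(θ/2) = 17.481295/sin(58.7049°) = 20.457834
C = V + |VC|·bis = (36.2461,-13.0028)
T_A = V + ((C−V)·d_A)·d_A = V + 10.6267·d_A = (29.9730,-29.3198)
T_B = V + ((C−V)·d_B)·d_B = V + 10.6267·d_B = (18.8731,-14.9455)
sweep = 180° − θ = 62.5901°

center=(36.2461,-13.0028) T_A=(29.9730,-29.3198) T_B=(18.8731,-14.9455) sweep=62.5901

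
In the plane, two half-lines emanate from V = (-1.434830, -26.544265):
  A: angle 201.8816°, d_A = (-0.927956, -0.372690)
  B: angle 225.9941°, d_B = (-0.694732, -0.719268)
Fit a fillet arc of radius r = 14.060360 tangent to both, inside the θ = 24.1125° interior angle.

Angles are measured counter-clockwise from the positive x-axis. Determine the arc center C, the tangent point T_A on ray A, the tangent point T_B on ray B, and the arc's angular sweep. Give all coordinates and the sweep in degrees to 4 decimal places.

center=(-57.2829,-64.1262) T_A=(-62.5230,-51.0788) T_B=(-47.1697,-73.8944) sweep=155.8875

bisector direction at 213.9378° = (-0.829644,-0.558293)
center distance |VC| = r/sin(θ/2) = 14.060360/sin(12.0563°) = 67.315714
C = V + |VC|·bis = (-57.2829,-64.1262)
T_A = V + ((C−V)·d_A)·d_A = V + 65.8309·d_A = (-62.5230,-51.0788)
T_B = V + ((C−V)·d_B)·d_B = V + 65.8309·d_B = (-47.1697,-73.8944)
sweep = 180° − θ = 155.8875°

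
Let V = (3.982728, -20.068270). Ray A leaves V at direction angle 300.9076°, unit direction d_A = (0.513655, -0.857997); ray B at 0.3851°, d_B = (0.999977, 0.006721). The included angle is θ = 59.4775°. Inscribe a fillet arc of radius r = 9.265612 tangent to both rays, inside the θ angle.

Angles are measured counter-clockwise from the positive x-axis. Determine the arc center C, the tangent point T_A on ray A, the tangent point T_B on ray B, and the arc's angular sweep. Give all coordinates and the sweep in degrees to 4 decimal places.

bisector direction at 330.6463° = (0.871611,-0.490199)
center distance |VC| = r/sin(θ/2) = 9.265612/sin(29.7387°) = 18.678936
C = V + |VC|·bis = (20.2635,-29.2247)
T_A = V + ((C−V)·d_A)·d_A = V + 16.2188·d_A = (12.3136,-33.9840)
T_B = V + ((C−V)·d_B)·d_B = V + 16.2188·d_B = (20.2012,-19.9593)
sweep = 180° − θ = 120.5225°

center=(20.2635,-29.2247) T_A=(12.3136,-33.9840) T_B=(20.2012,-19.9593) sweep=120.5225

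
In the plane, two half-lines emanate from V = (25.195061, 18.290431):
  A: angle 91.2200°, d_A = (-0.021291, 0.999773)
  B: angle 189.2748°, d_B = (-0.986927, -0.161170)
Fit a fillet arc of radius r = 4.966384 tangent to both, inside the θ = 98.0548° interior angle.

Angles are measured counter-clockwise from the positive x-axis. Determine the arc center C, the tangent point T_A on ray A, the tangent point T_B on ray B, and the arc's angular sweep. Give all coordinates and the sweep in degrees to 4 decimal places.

center=(20.1380,22.4968) T_A=(25.1032,22.6025) T_B=(20.9384,17.5953) sweep=81.9452

bisector direction at 140.2474° = (-0.768813,0.639474)
center distance |VC| = r/sin(θ/2) = 4.966384/sin(49.0274°) = 6.577790
C = V + |VC|·bis = (20.1380,22.4968)
T_A = V + ((C−V)·d_A)·d_A = V + 4.3130·d_A = (25.1032,22.6025)
T_B = V + ((C−V)·d_B)·d_B = V + 4.3130·d_B = (20.9384,17.5953)
sweep = 180° − θ = 81.9452°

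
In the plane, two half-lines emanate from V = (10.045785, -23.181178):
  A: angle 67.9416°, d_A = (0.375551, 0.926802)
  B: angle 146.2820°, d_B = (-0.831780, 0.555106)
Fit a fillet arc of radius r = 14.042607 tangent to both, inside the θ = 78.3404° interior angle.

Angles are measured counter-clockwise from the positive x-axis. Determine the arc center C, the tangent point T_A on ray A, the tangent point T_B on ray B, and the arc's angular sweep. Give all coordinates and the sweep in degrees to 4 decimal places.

center=(3.5042,-1.9329) T_A=(16.5189,-7.2066) T_B=(-4.2910,-13.6132) sweep=101.6596

bisector direction at 107.1118° = (-0.294237,0.955732)
center distance |VC| = r/sin(θ/2) = 14.042607/sin(39.1702°) = 22.232466
C = V + |VC|·bis = (3.5042,-1.9329)
T_A = V + ((C−V)·d_A)·d_A = V + 17.2362·d_A = (16.5189,-7.2066)
T_B = V + ((C−V)·d_B)·d_B = V + 17.2362·d_B = (-4.2910,-13.6132)
sweep = 180° − θ = 101.6596°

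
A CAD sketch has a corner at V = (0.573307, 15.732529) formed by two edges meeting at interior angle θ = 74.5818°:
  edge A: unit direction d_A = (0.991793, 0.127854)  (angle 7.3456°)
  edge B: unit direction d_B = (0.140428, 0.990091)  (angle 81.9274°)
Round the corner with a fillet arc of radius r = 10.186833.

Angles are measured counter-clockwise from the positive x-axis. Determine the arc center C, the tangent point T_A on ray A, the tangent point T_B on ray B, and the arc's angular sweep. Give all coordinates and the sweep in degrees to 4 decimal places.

bisector direction at 44.6365° = (0.711579,0.702607)
center distance |VC| = r/sin(θ/2) = 10.186833/sin(37.2909°) = 16.813783
C = V + |VC|·bis = (12.5376,27.5460)
T_A = V + ((C−V)·d_A)·d_A = V + 13.3765·d_A = (13.8401,17.4428)
T_B = V + ((C−V)·d_B)·d_B = V + 13.3765·d_B = (2.4517,28.9765)
sweep = 180° − θ = 105.4182°

center=(12.5376,27.5460) T_A=(13.8401,17.4428) T_B=(2.4517,28.9765) sweep=105.4182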